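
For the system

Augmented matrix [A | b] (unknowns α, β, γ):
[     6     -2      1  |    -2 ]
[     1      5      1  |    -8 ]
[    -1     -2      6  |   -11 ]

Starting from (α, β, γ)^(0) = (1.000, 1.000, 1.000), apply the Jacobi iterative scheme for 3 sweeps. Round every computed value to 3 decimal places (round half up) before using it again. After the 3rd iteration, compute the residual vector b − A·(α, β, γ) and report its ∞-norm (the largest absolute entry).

1.153

Iteration 1:
  α = (-2 - (-2)·1.000 - (1)·1.000) / (6) = -0.167
  β = (-8 - (1)·1.000 - (1)·1.000) / (5) = -2.000
  γ = (-11 - (-1)·1.000 - (-2)·1.000) / (6) = -1.333
Iteration 2:
  α = (-2 - (-2)·-2.000 - (1)·-1.333) / (6) = -0.778
  β = (-8 - (1)·-0.167 - (1)·-1.333) / (5) = -1.300
  γ = (-11 - (-1)·-0.167 - (-2)·-2.000) / (6) = -2.528
Iteration 3:
  α = (-2 - (-2)·-1.300 - (1)·-2.528) / (6) = -0.345
  β = (-8 - (1)·-0.778 - (1)·-2.528) / (5) = -0.939
  γ = (-11 - (-1)·-0.778 - (-2)·-1.300) / (6) = -2.396
Residual b − A·x = (0.588, -0.564, 1.153); ∞-norm = 1.153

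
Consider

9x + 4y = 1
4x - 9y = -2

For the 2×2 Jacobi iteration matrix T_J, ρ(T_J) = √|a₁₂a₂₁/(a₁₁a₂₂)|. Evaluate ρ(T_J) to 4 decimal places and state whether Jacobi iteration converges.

0.4444

a₁₂a₂₁/(a₁₁a₂₂) = (4)·(4) / ((9)·(-9)) = -0.197531
ρ = √|-0.197531| = √0.197531 = 0.4444
ρ < 1, so Jacobi converges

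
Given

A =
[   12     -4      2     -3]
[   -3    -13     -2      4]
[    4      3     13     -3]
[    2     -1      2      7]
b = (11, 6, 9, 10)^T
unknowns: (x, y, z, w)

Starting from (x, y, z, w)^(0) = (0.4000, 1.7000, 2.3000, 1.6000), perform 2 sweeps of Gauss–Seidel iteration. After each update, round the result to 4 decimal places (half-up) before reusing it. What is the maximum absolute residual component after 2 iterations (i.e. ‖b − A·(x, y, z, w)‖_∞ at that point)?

Iteration 1:
  x = (11 - (-4)·1.7000 - (2)·2.3000 - (-3)·1.6000) / (12) = 1.5000
  y = (6 - (-3)·1.5000 - (-2)·2.3000 - (4)·1.6000) / (-13) = -0.6692
  z = (9 - (4)·1.5000 - (3)·-0.6692 - (-3)·1.6000) / (13) = 0.7544
  w = (10 - (2)·1.5000 - (-1)·-0.6692 - (2)·0.7544) / (7) = 0.6889
Iteration 2:
  x = (11 - (-4)·-0.6692 - (2)·0.7544 - (-3)·0.6889) / (12) = 0.7401
  y = (6 - (-3)·0.7401 - (-2)·0.7544 - (4)·0.6889) / (-13) = -0.5364
  z = (9 - (4)·0.7401 - (3)·-0.5364 - (-3)·0.6889) / (13) = 0.7473
  w = (10 - (2)·0.7401 - (-1)·-0.5364 - (2)·0.7473) / (7) = 0.9270
Residual b − A·x = (1.2596, -0.9663, 0.7149, -0.0002); ∞-norm = 1.2596

1.2596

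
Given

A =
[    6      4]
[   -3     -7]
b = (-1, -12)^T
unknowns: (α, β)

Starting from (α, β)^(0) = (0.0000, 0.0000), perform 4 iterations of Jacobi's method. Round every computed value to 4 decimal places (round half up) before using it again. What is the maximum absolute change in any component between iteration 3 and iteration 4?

0.3266

Iteration 1:
  α = (-1 - (4)·0.0000) / (6) = -0.1667
  β = (-12 - (-3)·0.0000) / (-7) = 1.7143
Iteration 2:
  α = (-1 - (4)·1.7143) / (6) = -1.3095
  β = (-12 - (-3)·-0.1667) / (-7) = 1.7857
Iteration 3:
  α = (-1 - (4)·1.7857) / (6) = -1.3571
  β = (-12 - (-3)·-1.3095) / (-7) = 2.2755
Iteration 4:
  α = (-1 - (4)·2.2755) / (6) = -1.6837
  β = (-12 - (-3)·-1.3571) / (-7) = 2.2959
Change: (-0.3266, 0.0204) → max |·| = 0.3266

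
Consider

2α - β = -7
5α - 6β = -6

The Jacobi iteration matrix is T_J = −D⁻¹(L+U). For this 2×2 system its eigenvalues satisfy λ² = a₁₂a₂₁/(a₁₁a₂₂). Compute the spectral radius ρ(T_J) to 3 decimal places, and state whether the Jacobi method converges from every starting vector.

0.645

a₁₂a₂₁/(a₁₁a₂₂) = (-1)·(5) / ((2)·(-6)) = 0.416667
ρ = √|0.416667| = √0.416667 = 0.645
ρ < 1, so Jacobi converges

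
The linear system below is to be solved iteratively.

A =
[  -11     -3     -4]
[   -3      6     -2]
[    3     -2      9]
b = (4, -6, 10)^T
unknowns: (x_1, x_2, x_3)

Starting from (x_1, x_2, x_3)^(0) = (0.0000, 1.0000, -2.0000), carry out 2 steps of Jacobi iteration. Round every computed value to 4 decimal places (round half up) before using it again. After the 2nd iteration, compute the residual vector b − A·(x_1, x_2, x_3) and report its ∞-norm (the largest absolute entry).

Iteration 1:
  x_1 = (4 - (-3)·1.0000 - (-4)·-2.0000) / (-11) = 0.0909
  x_2 = (-6 - (-3)·0.0000 - (-2)·-2.0000) / (6) = -1.6667
  x_3 = (10 - (3)·0.0000 - (-2)·1.0000) / (9) = 1.3333
Iteration 2:
  x_1 = (4 - (-3)·-1.6667 - (-4)·1.3333) / (-11) = -0.3939
  x_2 = (-6 - (-3)·0.0909 - (-2)·1.3333) / (6) = -0.5101
  x_3 = (10 - (3)·0.0909 - (-2)·-1.6667) / (9) = 0.7104
Residual b − A·x = (0.9784, -2.7003, 3.7679); ∞-norm = 3.7679

3.7679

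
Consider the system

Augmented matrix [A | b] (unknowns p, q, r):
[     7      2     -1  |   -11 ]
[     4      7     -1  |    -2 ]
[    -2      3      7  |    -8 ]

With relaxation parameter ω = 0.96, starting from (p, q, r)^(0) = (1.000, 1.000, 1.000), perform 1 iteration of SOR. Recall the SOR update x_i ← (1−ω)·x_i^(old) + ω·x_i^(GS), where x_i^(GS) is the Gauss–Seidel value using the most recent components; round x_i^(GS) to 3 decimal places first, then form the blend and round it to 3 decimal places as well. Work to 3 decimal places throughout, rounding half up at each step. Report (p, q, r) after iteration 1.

(-1.605, 0.783, -1.820)

Iteration 1:
  p: GS value = (-11 - (2)·1.000 - (-1)·1.000) / (7) = -1.714;  p ← (1−ω)·1.000 + ω·-1.714 = -1.605
  q: GS value = (-2 - (4)·-1.605 - (-1)·1.000) / (7) = 0.774;  q ← (1−ω)·1.000 + ω·0.774 = 0.783
  r: GS value = (-8 - (-2)·-1.605 - (3)·0.783) / (7) = -1.937;  r ← (1−ω)·1.000 + ω·-1.937 = -1.820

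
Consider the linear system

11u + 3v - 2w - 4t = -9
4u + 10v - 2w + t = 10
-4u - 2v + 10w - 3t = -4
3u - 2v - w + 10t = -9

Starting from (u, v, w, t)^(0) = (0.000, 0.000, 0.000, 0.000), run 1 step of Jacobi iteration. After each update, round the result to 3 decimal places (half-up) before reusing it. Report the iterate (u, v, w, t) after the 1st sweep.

Iteration 1:
  u = (-9 - (3)·0.000 - (-2)·0.000 - (-4)·0.000) / (11) = -0.818
  v = (10 - (4)·0.000 - (-2)·0.000 - (1)·0.000) / (10) = 1.000
  w = (-4 - (-4)·0.000 - (-2)·0.000 - (-3)·0.000) / (10) = -0.400
  t = (-9 - (3)·0.000 - (-2)·0.000 - (-1)·0.000) / (10) = -0.900

(-0.818, 1.000, -0.400, -0.900)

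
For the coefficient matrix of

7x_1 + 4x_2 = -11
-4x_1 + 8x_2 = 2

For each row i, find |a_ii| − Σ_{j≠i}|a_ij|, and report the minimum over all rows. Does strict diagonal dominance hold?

row 1: |7| − (4) = 3
row 2: |8| − (4) = 4
minimum over rows = 3 → strictly diagonally dominant (convergence guaranteed)

3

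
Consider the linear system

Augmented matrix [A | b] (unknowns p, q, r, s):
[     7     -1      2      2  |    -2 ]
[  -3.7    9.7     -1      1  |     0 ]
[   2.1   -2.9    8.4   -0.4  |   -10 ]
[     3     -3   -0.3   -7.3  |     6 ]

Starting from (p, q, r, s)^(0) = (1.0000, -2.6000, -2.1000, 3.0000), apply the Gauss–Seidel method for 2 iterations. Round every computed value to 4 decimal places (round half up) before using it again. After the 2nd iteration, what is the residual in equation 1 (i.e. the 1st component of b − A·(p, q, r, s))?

1.0216

Iteration 1:
  p = (-2 - (-1)·-2.6000 - (2)·-2.1000 - (2)·3.0000) / (7) = -0.9143
  q = (0 - (-3.7)·-0.9143 - (-1)·-2.1000 - (1)·3.0000) / (9.7) = -0.8745
  r = (-10 - (2.1)·-0.9143 - (-2.9)·-0.8745 - (-0.4)·3.0000) / (8.4) = -1.1210
  s = (6 - (3)·-0.9143 - (-3)·-0.8745 - (-0.3)·-1.1210) / (-7.3) = -0.7922
Iteration 2:
  p = (-2 - (-1)·-0.8745 - (2)·-1.1210 - (2)·-0.7922) / (7) = 0.1360
  q = (0 - (-3.7)·0.1360 - (-1)·-1.1210 - (1)·-0.7922) / (9.7) = 0.0180
  r = (-10 - (2.1)·0.1360 - (-2.9)·0.0180 - (-0.4)·-0.7922) / (8.4) = -1.2560
  s = (6 - (3)·0.1360 - (-3)·0.0180 - (-0.3)·-1.2560) / (-7.3) = -0.7218
Residual b − A·x = (1.0216, -0.2056, 0.0283, 0.0001)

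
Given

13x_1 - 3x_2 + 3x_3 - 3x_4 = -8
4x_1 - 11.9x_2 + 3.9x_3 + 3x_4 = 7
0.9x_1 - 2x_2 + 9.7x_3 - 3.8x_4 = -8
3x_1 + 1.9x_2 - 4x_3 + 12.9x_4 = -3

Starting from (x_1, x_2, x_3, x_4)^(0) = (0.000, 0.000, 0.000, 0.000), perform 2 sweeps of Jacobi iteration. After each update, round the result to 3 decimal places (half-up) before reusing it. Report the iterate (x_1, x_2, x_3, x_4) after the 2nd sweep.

Iteration 1:
  x_1 = (-8 - (-3)·0.000 - (3)·0.000 - (-3)·0.000) / (13) = -0.615
  x_2 = (7 - (4)·0.000 - (3.9)·0.000 - (3)·0.000) / (-11.9) = -0.588
  x_3 = (-8 - (0.9)·0.000 - (-2)·0.000 - (-3.8)·0.000) / (9.7) = -0.825
  x_4 = (-3 - (3)·0.000 - (1.9)·0.000 - (-4)·0.000) / (12.9) = -0.233
Iteration 2:
  x_1 = (-8 - (-3)·-0.588 - (3)·-0.825 - (-3)·-0.233) / (13) = -0.614
  x_2 = (7 - (4)·-0.615 - (3.9)·-0.825 - (3)·-0.233) / (-11.9) = -1.124
  x_3 = (-8 - (0.9)·-0.615 - (-2)·-0.588 - (-3.8)·-0.233) / (9.7) = -0.980
  x_4 = (-3 - (3)·-0.615 - (1.9)·-0.588 - (-4)·-0.825) / (12.9) = -0.259

(-0.614, -1.124, -0.980, -0.259)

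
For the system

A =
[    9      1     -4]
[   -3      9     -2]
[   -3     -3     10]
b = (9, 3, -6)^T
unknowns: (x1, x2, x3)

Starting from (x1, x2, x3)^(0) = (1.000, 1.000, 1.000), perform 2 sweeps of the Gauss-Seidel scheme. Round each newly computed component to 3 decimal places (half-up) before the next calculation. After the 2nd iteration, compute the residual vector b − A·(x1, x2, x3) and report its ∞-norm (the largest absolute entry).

0.544

Iteration 1:
  x1 = (9 - (1)·1.000 - (-4)·1.000) / (9) = 1.333
  x2 = (3 - (-3)·1.333 - (-2)·1.000) / (9) = 1.000
  x3 = (-6 - (-3)·1.333 - (-3)·1.000) / (10) = 0.100
Iteration 2:
  x1 = (9 - (1)·1.000 - (-4)·0.100) / (9) = 0.933
  x2 = (3 - (-3)·0.933 - (-2)·0.100) / (9) = 0.667
  x3 = (-6 - (-3)·0.933 - (-3)·0.667) / (10) = -0.120
Residual b − A·x = (-0.544, -0.444, 0.000); ∞-norm = 0.544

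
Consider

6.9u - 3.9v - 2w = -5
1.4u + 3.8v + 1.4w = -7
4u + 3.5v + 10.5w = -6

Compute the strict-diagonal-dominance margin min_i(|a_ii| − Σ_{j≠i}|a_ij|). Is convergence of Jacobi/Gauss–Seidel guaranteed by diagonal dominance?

row 1: |6.9| − (3.9+2) = 1
row 2: |3.8| − (1.4+1.4) = 1
row 3: |10.5| − (4+3.5) = 3
minimum over rows = 1 → strictly diagonally dominant (convergence guaranteed)

1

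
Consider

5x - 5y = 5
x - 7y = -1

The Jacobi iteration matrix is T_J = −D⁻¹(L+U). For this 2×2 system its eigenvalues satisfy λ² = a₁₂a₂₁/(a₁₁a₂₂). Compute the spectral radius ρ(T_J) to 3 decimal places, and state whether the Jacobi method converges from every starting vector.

a₁₂a₂₁/(a₁₁a₂₂) = (-5)·(1) / ((5)·(-7)) = 0.142857
ρ = √|0.142857| = √0.142857 = 0.378
ρ < 1, so Jacobi converges

0.378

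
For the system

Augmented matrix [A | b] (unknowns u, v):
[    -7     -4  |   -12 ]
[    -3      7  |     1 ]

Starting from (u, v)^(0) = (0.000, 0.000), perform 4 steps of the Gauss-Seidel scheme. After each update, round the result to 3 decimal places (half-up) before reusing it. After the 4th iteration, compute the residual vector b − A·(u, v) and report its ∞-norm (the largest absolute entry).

0.046

Iteration 1:
  u = (-12 - (-4)·0.000) / (-7) = 1.714
  v = (1 - (-3)·1.714) / (7) = 0.877
Iteration 2:
  u = (-12 - (-4)·0.877) / (-7) = 1.213
  v = (1 - (-3)·1.213) / (7) = 0.663
Iteration 3:
  u = (-12 - (-4)·0.663) / (-7) = 1.335
  v = (1 - (-3)·1.335) / (7) = 0.715
Iteration 4:
  u = (-12 - (-4)·0.715) / (-7) = 1.306
  v = (1 - (-3)·1.306) / (7) = 0.703
Residual b − A·x = (-0.046, -0.003); ∞-norm = 0.046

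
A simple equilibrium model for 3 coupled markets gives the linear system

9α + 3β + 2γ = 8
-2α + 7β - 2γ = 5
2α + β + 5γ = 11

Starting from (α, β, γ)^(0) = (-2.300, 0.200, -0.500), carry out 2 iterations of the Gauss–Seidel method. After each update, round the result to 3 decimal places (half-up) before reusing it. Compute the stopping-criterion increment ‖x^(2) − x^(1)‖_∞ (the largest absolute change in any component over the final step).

Iteration 1:
  α = (8 - (3)·0.200 - (2)·-0.500) / (9) = 0.933
  β = (5 - (-2)·0.933 - (-2)·-0.500) / (7) = 0.838
  γ = (11 - (2)·0.933 - (1)·0.838) / (5) = 1.659
Iteration 2:
  α = (8 - (3)·0.838 - (2)·1.659) / (9) = 0.241
  β = (5 - (-2)·0.241 - (-2)·1.659) / (7) = 1.257
  γ = (11 - (2)·0.241 - (1)·1.257) / (5) = 1.852
Change: (-0.692, 0.419, 0.193) → max |·| = 0.692

0.692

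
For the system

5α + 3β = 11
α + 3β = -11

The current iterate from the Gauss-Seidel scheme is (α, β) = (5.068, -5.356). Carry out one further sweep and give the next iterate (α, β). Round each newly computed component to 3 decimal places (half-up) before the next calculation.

(5.414, -5.471)

One sweep:
  α = (11 - (3)·-5.356) / (5) = 5.414
  β = (-11 - (1)·5.414) / (3) = -5.471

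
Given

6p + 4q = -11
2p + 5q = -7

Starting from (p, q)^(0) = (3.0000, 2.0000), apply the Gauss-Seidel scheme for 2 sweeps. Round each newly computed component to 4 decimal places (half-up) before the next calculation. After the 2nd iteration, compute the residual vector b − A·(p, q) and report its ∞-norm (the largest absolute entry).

Iteration 1:
  p = (-11 - (4)·2.0000) / (6) = -3.1667
  q = (-7 - (2)·-3.1667) / (5) = -0.1333
Iteration 2:
  p = (-11 - (4)·-0.1333) / (6) = -1.7445
  q = (-7 - (2)·-1.7445) / (5) = -0.7022
Residual b − A·x = (2.2758, 0.0000); ∞-norm = 2.2758

2.2758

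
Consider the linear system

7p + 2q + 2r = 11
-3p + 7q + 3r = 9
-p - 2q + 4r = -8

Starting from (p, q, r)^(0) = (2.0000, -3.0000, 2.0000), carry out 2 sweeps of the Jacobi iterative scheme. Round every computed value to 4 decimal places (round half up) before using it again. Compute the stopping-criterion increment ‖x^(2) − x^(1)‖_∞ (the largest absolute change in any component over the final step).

Iteration 1:
  p = (11 - (2)·-3.0000 - (2)·2.0000) / (7) = 1.8571
  q = (9 - (-3)·2.0000 - (3)·2.0000) / (7) = 1.2857
  r = (-8 - (-1)·2.0000 - (-2)·-3.0000) / (4) = -3.0000
Iteration 2:
  p = (11 - (2)·1.2857 - (2)·-3.0000) / (7) = 2.0612
  q = (9 - (-3)·1.8571 - (3)·-3.0000) / (7) = 3.3673
  r = (-8 - (-1)·1.8571 - (-2)·1.2857) / (4) = -0.8929
Change: (0.2041, 2.0816, 2.1071) → max |·| = 2.1071

2.1071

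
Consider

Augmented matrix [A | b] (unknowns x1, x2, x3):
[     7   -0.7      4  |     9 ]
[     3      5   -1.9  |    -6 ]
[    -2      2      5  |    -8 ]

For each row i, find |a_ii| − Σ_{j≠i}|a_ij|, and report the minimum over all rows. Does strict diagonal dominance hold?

row 1: |7| − (0.7+4) = 2.3
row 2: |5| − (3+1.9) = 0.1
row 3: |5| − (2+2) = 1
minimum over rows = 0.1 → strictly diagonally dominant (convergence guaranteed)

0.1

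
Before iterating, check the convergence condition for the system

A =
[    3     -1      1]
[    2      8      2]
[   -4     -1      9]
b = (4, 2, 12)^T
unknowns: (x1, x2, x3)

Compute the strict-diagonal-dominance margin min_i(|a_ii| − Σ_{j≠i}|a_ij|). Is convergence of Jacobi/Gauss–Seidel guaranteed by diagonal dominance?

row 1: |3| − (1+1) = 1
row 2: |8| − (2+2) = 4
row 3: |9| − (4+1) = 4
minimum over rows = 1 → strictly diagonally dominant (convergence guaranteed)

1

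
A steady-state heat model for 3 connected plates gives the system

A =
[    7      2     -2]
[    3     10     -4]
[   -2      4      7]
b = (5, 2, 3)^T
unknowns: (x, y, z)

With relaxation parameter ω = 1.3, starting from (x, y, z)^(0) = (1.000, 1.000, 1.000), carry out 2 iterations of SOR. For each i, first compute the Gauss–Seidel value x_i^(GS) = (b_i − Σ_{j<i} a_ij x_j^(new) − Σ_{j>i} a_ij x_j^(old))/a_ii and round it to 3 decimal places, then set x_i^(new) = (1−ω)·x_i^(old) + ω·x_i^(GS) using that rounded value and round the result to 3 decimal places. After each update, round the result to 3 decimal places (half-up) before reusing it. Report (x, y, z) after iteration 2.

Iteration 1:
  x: GS value = (5 - (2)·1.000 - (-2)·1.000) / (7) = 0.714;  x ← (1−ω)·1.000 + ω·0.714 = 0.628
  y: GS value = (2 - (3)·0.628 - (-4)·1.000) / (10) = 0.412;  y ← (1−ω)·1.000 + ω·0.412 = 0.236
  z: GS value = (3 - (-2)·0.628 - (4)·0.236) / (7) = 0.473;  z ← (1−ω)·1.000 + ω·0.473 = 0.315
Iteration 2:
  x: GS value = (5 - (2)·0.236 - (-2)·0.315) / (7) = 0.737;  x ← (1−ω)·0.628 + ω·0.737 = 0.770
  y: GS value = (2 - (3)·0.770 - (-4)·0.315) / (10) = 0.095;  y ← (1−ω)·0.236 + ω·0.095 = 0.053
  z: GS value = (3 - (-2)·0.770 - (4)·0.053) / (7) = 0.618;  z ← (1−ω)·0.315 + ω·0.618 = 0.709

(0.770, 0.053, 0.709)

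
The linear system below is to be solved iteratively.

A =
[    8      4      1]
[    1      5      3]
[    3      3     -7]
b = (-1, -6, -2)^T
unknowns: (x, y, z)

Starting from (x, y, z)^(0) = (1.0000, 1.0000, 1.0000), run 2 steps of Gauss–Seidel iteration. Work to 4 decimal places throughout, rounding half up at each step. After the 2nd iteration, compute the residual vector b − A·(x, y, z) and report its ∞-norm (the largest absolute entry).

3.9263

Iteration 1:
  x = (-1 - (4)·1.0000 - (1)·1.0000) / (8) = -0.7500
  y = (-6 - (1)·-0.7500 - (3)·1.0000) / (5) = -1.6500
  z = (-2 - (3)·-0.7500 - (3)·-1.6500) / (-7) = -0.7429
Iteration 2:
  x = (-1 - (4)·-1.6500 - (1)·-0.7429) / (8) = 0.7929
  y = (-6 - (1)·0.7929 - (3)·-0.7429) / (5) = -0.9128
  z = (-2 - (3)·0.7929 - (3)·-0.9128) / (-7) = 0.2343
Residual b − A·x = (-3.9263, -2.9318, -0.0002); ∞-norm = 3.9263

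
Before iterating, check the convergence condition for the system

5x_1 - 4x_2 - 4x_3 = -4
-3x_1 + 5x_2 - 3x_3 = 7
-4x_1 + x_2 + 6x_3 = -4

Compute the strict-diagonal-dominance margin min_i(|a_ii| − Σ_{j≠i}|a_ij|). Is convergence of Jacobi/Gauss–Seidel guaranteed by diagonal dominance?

-3

row 1: |5| − (4+4) = -3
row 2: |5| − (3+3) = -1
row 3: |6| − (4+1) = 1
minimum over rows = -3 → not strictly diagonally dominant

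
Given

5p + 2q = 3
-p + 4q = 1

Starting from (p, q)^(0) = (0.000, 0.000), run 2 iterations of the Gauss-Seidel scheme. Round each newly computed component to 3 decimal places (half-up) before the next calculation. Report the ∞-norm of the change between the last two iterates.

0.160

Iteration 1:
  p = (3 - (2)·0.000) / (5) = 0.600
  q = (1 - (-1)·0.600) / (4) = 0.400
Iteration 2:
  p = (3 - (2)·0.400) / (5) = 0.440
  q = (1 - (-1)·0.440) / (4) = 0.360
Change: (-0.160, -0.040) → max |·| = 0.160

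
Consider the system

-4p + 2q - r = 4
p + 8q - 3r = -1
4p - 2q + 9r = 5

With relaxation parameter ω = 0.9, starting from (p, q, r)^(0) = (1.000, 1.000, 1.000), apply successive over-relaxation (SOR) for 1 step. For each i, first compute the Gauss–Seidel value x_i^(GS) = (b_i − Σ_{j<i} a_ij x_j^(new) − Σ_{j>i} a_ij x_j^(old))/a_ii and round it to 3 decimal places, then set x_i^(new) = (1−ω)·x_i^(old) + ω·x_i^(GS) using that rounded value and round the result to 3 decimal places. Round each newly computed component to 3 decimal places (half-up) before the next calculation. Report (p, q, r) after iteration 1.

(-0.575, 0.390, 0.908)

Iteration 1:
  p: GS value = (4 - (2)·1.000 - (-1)·1.000) / (-4) = -0.750;  p ← (1−ω)·1.000 + ω·-0.750 = -0.575
  q: GS value = (-1 - (1)·-0.575 - (-3)·1.000) / (8) = 0.322;  q ← (1−ω)·1.000 + ω·0.322 = 0.390
  r: GS value = (5 - (4)·-0.575 - (-2)·0.390) / (9) = 0.898;  r ← (1−ω)·1.000 + ω·0.898 = 0.908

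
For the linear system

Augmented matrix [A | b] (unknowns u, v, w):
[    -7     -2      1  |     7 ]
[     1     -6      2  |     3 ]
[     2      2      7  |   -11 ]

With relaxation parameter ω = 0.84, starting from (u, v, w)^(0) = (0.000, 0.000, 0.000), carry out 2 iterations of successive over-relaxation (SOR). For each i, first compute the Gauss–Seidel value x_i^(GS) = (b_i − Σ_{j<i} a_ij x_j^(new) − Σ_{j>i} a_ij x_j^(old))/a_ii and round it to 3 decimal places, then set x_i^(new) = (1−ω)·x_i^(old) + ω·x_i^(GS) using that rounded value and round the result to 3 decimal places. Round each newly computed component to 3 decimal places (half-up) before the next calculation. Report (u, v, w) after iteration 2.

(-0.964, -0.919, -1.026)

Iteration 1:
  u: GS value = (7 - (-2)·0.000 - (1)·0.000) / (-7) = -1.000;  u ← (1−ω)·0.000 + ω·-1.000 = -0.840
  v: GS value = (3 - (1)·-0.840 - (2)·0.000) / (-6) = -0.640;  v ← (1−ω)·0.000 + ω·-0.640 = -0.538
  w: GS value = (-11 - (2)·-0.840 - (2)·-0.538) / (7) = -1.178;  w ← (1−ω)·0.000 + ω·-1.178 = -0.990
Iteration 2:
  u: GS value = (7 - (-2)·-0.538 - (1)·-0.990) / (-7) = -0.988;  u ← (1−ω)·-0.840 + ω·-0.988 = -0.964
  v: GS value = (3 - (1)·-0.964 - (2)·-0.990) / (-6) = -0.991;  v ← (1−ω)·-0.538 + ω·-0.991 = -0.919
  w: GS value = (-11 - (2)·-0.964 - (2)·-0.919) / (7) = -1.033;  w ← (1−ω)·-0.990 + ω·-1.033 = -1.026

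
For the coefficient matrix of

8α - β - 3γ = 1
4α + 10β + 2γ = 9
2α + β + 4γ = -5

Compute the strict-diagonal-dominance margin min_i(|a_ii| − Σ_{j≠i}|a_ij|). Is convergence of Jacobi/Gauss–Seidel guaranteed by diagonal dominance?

1

row 1: |8| − (1+3) = 4
row 2: |10| − (4+2) = 4
row 3: |4| − (2+1) = 1
minimum over rows = 1 → strictly diagonally dominant (convergence guaranteed)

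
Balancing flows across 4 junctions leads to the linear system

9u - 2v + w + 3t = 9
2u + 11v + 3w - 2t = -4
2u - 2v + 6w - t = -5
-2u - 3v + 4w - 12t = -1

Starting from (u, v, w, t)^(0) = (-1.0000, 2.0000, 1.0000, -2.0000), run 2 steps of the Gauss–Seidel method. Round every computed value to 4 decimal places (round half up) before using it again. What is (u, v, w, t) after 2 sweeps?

(1.1751, -0.0754, -1.3621, -0.5477)

Iteration 1:
  u = (9 - (-2)·2.0000 - (1)·1.0000 - (3)·-2.0000) / (9) = 2.0000
  v = (-4 - (2)·2.0000 - (3)·1.0000 - (-2)·-2.0000) / (11) = -1.3636
  w = (-5 - (2)·2.0000 - (-2)·-1.3636 - (-1)·-2.0000) / (6) = -2.2879
  t = (-1 - (-2)·2.0000 - (-3)·-1.3636 - (4)·-2.2879) / (-12) = -0.6717
Iteration 2:
  u = (9 - (-2)·-1.3636 - (1)·-2.2879 - (3)·-0.6717) / (9) = 1.1751
  v = (-4 - (2)·1.1751 - (3)·-2.2879 - (-2)·-0.6717) / (11) = -0.0754
  w = (-5 - (2)·1.1751 - (-2)·-0.0754 - (-1)·-0.6717) / (6) = -1.3621
  t = (-1 - (-2)·1.1751 - (-3)·-0.0754 - (4)·-1.3621) / (-12) = -0.5477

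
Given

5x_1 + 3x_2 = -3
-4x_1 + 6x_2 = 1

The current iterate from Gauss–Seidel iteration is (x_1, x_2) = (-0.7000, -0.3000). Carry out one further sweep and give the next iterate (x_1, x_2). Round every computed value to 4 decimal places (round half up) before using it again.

(-0.4200, -0.1133)

One sweep:
  x_1 = (-3 - (3)·-0.3000) / (5) = -0.4200
  x_2 = (1 - (-4)·-0.4200) / (6) = -0.1133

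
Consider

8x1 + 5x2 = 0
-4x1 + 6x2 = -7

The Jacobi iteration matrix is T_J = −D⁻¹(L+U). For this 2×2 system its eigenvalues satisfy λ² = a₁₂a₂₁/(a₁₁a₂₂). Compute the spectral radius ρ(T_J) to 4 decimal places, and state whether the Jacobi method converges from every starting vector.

0.6455

a₁₂a₂₁/(a₁₁a₂₂) = (5)·(-4) / ((8)·(6)) = -0.416667
ρ = √|-0.416667| = √0.416667 = 0.6455
ρ < 1, so Jacobi converges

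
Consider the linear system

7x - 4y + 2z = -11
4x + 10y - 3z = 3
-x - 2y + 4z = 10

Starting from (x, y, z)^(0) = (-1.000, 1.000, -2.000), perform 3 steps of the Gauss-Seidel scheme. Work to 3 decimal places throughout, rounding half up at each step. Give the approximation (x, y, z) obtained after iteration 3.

Iteration 1:
  x = (-11 - (-4)·1.000 - (2)·-2.000) / (7) = -0.429
  y = (3 - (4)·-0.429 - (-3)·-2.000) / (10) = -0.128
  z = (10 - (-1)·-0.429 - (-2)·-0.128) / (4) = 2.329
Iteration 2:
  x = (-11 - (-4)·-0.128 - (2)·2.329) / (7) = -2.310
  y = (3 - (4)·-2.310 - (-3)·2.329) / (10) = 1.923
  z = (10 - (-1)·-2.310 - (-2)·1.923) / (4) = 2.884
Iteration 3:
  x = (-11 - (-4)·1.923 - (2)·2.884) / (7) = -1.297
  y = (3 - (4)·-1.297 - (-3)·2.884) / (10) = 1.684
  z = (10 - (-1)·-1.297 - (-2)·1.684) / (4) = 3.018

(-1.297, 1.684, 3.018)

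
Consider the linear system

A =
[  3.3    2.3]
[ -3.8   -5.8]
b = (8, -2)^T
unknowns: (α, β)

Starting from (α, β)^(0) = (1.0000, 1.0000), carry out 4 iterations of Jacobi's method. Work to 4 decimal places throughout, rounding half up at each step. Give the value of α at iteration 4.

3.3897

Iteration 1:
  α = (8 - (2.3)·1.0000) / (3.3) = 1.7273
  β = (-2 - (-3.8)·1.0000) / (-5.8) = -0.3103
Iteration 2:
  α = (8 - (2.3)·-0.3103) / (3.3) = 2.6405
  β = (-2 - (-3.8)·1.7273) / (-5.8) = -0.7869
Iteration 3:
  α = (8 - (2.3)·-0.7869) / (3.3) = 2.9727
  β = (-2 - (-3.8)·2.6405) / (-5.8) = -1.3852
Iteration 4:
  α = (8 - (2.3)·-1.3852) / (3.3) = 3.3897
  β = (-2 - (-3.8)·2.9727) / (-5.8) = -1.6028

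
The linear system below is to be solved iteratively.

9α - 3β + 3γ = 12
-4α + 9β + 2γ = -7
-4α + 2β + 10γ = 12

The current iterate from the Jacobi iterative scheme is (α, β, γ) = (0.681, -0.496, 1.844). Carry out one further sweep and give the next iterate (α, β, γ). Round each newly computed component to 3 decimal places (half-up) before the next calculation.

One sweep:
  α = (12 - (-3)·-0.496 - (3)·1.844) / (9) = 0.553
  β = (-7 - (-4)·0.681 - (2)·1.844) / (9) = -0.885
  γ = (12 - (-4)·0.681 - (2)·-0.496) / (10) = 1.572

(0.553, -0.885, 1.572)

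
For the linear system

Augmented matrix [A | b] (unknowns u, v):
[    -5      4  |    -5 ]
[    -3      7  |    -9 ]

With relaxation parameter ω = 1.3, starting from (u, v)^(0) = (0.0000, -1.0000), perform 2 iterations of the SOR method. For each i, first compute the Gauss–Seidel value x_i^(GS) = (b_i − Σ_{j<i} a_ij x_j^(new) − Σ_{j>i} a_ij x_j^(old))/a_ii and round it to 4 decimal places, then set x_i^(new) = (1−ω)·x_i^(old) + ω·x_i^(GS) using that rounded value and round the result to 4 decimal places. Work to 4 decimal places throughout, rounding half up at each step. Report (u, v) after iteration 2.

Iteration 1:
  u: GS value = (-5 - (4)·-1.0000) / (-5) = 0.2000;  u ← (1−ω)·0.0000 + ω·0.2000 = 0.2600
  v: GS value = (-9 - (-3)·0.2600) / (7) = -1.1743;  v ← (1−ω)·-1.0000 + ω·-1.1743 = -1.2266
Iteration 2:
  u: GS value = (-5 - (4)·-1.2266) / (-5) = 0.0187;  u ← (1−ω)·0.2600 + ω·0.0187 = -0.0537
  v: GS value = (-9 - (-3)·-0.0537) / (7) = -1.3087;  v ← (1−ω)·-1.2266 + ω·-1.3087 = -1.3333

(-0.0537, -1.3333)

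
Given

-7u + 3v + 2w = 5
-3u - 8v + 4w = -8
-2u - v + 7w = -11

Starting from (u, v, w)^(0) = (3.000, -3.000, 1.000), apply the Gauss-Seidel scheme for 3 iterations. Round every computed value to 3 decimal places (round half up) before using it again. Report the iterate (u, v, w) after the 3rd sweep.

Iteration 1:
  u = (5 - (3)·-3.000 - (2)·1.000) / (-7) = -1.714
  v = (-8 - (-3)·-1.714 - (4)·1.000) / (-8) = 2.143
  w = (-11 - (-2)·-1.714 - (-1)·2.143) / (7) = -1.755
Iteration 2:
  u = (5 - (3)·2.143 - (2)·-1.755) / (-7) = -0.297
  v = (-8 - (-3)·-0.297 - (4)·-1.755) / (-8) = 0.234
  w = (-11 - (-2)·-0.297 - (-1)·0.234) / (7) = -1.623
Iteration 3:
  u = (5 - (3)·0.234 - (2)·-1.623) / (-7) = -1.078
  v = (-8 - (-3)·-1.078 - (4)·-1.623) / (-8) = 0.593
  w = (-11 - (-2)·-1.078 - (-1)·0.593) / (7) = -1.795

(-1.078, 0.593, -1.795)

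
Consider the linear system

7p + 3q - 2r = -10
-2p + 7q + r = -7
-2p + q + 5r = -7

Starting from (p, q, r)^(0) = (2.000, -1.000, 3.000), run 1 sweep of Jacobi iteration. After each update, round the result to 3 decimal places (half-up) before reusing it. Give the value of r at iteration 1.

Iteration 1:
  p = (-10 - (3)·-1.000 - (-2)·3.000) / (7) = -0.143
  q = (-7 - (-2)·2.000 - (1)·3.000) / (7) = -0.857
  r = (-7 - (-2)·2.000 - (1)·-1.000) / (5) = -0.400

-0.400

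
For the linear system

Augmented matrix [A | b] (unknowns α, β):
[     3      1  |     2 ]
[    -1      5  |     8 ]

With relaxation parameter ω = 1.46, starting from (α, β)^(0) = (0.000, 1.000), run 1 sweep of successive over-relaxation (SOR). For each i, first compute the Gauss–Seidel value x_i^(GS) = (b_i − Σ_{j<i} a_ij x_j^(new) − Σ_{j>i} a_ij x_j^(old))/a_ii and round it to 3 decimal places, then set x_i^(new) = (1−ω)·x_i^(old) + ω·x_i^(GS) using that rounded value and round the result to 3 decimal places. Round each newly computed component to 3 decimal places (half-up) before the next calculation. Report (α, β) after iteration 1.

Iteration 1:
  α: GS value = (2 - (1)·1.000) / (3) = 0.333;  α ← (1−ω)·0.000 + ω·0.333 = 0.486
  β: GS value = (8 - (-1)·0.486) / (5) = 1.697;  β ← (1−ω)·1.000 + ω·1.697 = 2.018

(0.486, 2.018)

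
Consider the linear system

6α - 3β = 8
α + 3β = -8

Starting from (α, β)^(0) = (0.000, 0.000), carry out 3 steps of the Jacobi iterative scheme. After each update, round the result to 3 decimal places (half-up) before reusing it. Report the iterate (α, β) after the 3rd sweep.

Iteration 1:
  α = (8 - (-3)·0.000) / (6) = 1.333
  β = (-8 - (1)·0.000) / (3) = -2.667
Iteration 2:
  α = (8 - (-3)·-2.667) / (6) = 0.000
  β = (-8 - (1)·1.333) / (3) = -3.111
Iteration 3:
  α = (8 - (-3)·-3.111) / (6) = -0.222
  β = (-8 - (1)·0.000) / (3) = -2.667

(-0.222, -2.667)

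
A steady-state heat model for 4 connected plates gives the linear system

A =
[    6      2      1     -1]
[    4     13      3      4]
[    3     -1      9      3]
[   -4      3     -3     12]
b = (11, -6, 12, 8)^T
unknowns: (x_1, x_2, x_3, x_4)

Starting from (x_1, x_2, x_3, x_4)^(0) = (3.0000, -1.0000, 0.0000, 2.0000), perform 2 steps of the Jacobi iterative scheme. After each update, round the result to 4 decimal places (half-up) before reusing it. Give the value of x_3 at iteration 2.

-0.3611

Iteration 1:
  x_1 = (11 - (2)·-1.0000 - (1)·0.0000 - (-1)·2.0000) / (6) = 2.5000
  x_2 = (-6 - (4)·3.0000 - (3)·0.0000 - (4)·2.0000) / (13) = -2.0000
  x_3 = (12 - (3)·3.0000 - (-1)·-1.0000 - (3)·2.0000) / (9) = -0.4444
  x_4 = (8 - (-4)·3.0000 - (3)·-1.0000 - (-3)·0.0000) / (12) = 1.9167
Iteration 2:
  x_1 = (11 - (2)·-2.0000 - (1)·-0.4444 - (-1)·1.9167) / (6) = 2.8935
  x_2 = (-6 - (4)·2.5000 - (3)·-0.4444 - (4)·1.9167) / (13) = -1.7180
  x_3 = (12 - (3)·2.5000 - (-1)·-2.0000 - (3)·1.9167) / (9) = -0.3611
  x_4 = (8 - (-4)·2.5000 - (3)·-2.0000 - (-3)·-0.4444) / (12) = 1.8889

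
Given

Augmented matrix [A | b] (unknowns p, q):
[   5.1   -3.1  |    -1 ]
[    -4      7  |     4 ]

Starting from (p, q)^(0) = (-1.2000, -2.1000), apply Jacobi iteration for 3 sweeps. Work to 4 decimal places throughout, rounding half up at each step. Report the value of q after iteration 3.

0.4197

Iteration 1:
  p = (-1 - (-3.1)·-2.1000) / (5.1) = -1.4725
  q = (4 - (-4)·-1.2000) / (7) = -0.1143
Iteration 2:
  p = (-1 - (-3.1)·-0.1143) / (5.1) = -0.2656
  q = (4 - (-4)·-1.4725) / (7) = -0.2700
Iteration 3:
  p = (-1 - (-3.1)·-0.2700) / (5.1) = -0.3602
  q = (4 - (-4)·-0.2656) / (7) = 0.4197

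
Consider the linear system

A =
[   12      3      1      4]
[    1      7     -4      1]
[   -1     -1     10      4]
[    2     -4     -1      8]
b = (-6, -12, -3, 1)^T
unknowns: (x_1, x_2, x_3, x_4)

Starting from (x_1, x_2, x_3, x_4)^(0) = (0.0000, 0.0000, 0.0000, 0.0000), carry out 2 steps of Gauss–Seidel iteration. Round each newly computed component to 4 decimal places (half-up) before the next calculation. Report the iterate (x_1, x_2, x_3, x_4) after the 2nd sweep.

(0.1655, -1.9410, -0.2233, -0.9148)

Iteration 1:
  x_1 = (-6 - (3)·0.0000 - (1)·0.0000 - (4)·0.0000) / (12) = -0.5000
  x_2 = (-12 - (1)·-0.5000 - (-4)·0.0000 - (1)·0.0000) / (7) = -1.6429
  x_3 = (-3 - (-1)·-0.5000 - (-1)·-1.6429 - (4)·0.0000) / (10) = -0.5143
  x_4 = (1 - (2)·-0.5000 - (-4)·-1.6429 - (-1)·-0.5143) / (8) = -0.6357
Iteration 2:
  x_1 = (-6 - (3)·-1.6429 - (1)·-0.5143 - (4)·-0.6357) / (12) = 0.1655
  x_2 = (-12 - (1)·0.1655 - (-4)·-0.5143 - (1)·-0.6357) / (7) = -1.9410
  x_3 = (-3 - (-1)·0.1655 - (-1)·-1.9410 - (4)·-0.6357) / (10) = -0.2233
  x_4 = (1 - (2)·0.1655 - (-4)·-1.9410 - (-1)·-0.2233) / (8) = -0.9148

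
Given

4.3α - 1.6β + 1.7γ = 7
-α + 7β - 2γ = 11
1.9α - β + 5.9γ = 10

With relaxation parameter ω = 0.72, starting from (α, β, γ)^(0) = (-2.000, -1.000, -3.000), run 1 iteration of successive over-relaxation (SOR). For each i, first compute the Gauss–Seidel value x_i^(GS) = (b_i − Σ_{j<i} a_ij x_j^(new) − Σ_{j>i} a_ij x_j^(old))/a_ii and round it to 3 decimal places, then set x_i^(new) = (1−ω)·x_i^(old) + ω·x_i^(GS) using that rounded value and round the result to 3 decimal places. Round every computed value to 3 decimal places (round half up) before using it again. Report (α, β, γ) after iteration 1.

Iteration 1:
  α: GS value = (7 - (-1.6)·-1.000 - (1.7)·-3.000) / (4.3) = 2.442;  α ← (1−ω)·-2.000 + ω·2.442 = 1.198
  β: GS value = (11 - (-1)·1.198 - (-2)·-3.000) / (7) = 0.885;  β ← (1−ω)·-1.000 + ω·0.885 = 0.357
  γ: GS value = (10 - (1.9)·1.198 - (-1)·0.357) / (5.9) = 1.370;  γ ← (1−ω)·-3.000 + ω·1.370 = 0.146

(1.198, 0.357, 0.146)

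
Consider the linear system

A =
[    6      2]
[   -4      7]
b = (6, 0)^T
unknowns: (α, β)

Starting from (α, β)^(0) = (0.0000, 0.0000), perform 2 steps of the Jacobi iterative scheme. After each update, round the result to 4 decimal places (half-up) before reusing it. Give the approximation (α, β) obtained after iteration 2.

Iteration 1:
  α = (6 - (2)·0.0000) / (6) = 1.0000
  β = (0 - (-4)·0.0000) / (7) = 0.0000
Iteration 2:
  α = (6 - (2)·0.0000) / (6) = 1.0000
  β = (0 - (-4)·1.0000) / (7) = 0.5714

(1.0000, 0.5714)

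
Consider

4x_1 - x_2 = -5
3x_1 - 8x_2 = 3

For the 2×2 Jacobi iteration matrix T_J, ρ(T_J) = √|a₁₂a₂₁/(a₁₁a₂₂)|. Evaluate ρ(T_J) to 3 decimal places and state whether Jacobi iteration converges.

a₁₂a₂₁/(a₁₁a₂₂) = (-1)·(3) / ((4)·(-8)) = 0.093750
ρ = √|0.093750| = √0.093750 = 0.306
ρ < 1, so Jacobi converges

0.306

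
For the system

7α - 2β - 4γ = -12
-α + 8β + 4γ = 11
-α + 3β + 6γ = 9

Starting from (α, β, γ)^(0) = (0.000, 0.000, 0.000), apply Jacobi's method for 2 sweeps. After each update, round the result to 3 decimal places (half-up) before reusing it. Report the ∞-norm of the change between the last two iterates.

Iteration 1:
  α = (-12 - (-2)·0.000 - (-4)·0.000) / (7) = -1.714
  β = (11 - (-1)·0.000 - (4)·0.000) / (8) = 1.375
  γ = (9 - (-1)·0.000 - (3)·0.000) / (6) = 1.500
Iteration 2:
  α = (-12 - (-2)·1.375 - (-4)·1.500) / (7) = -0.464
  β = (11 - (-1)·-1.714 - (4)·1.500) / (8) = 0.411
  γ = (9 - (-1)·-1.714 - (3)·1.375) / (6) = 0.527
Change: (1.250, -0.964, -0.973) → max |·| = 1.250

1.250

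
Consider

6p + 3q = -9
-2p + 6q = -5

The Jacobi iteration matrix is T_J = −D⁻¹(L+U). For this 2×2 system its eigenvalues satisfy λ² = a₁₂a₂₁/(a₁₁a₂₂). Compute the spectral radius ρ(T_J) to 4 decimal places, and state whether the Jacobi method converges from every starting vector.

0.4082

a₁₂a₂₁/(a₁₁a₂₂) = (3)·(-2) / ((6)·(6)) = -0.166667
ρ = √|-0.166667| = √0.166667 = 0.4082
ρ < 1, so Jacobi converges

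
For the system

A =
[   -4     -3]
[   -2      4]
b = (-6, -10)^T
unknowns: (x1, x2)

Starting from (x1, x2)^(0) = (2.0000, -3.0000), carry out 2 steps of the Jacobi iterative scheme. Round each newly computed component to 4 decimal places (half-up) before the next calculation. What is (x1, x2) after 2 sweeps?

(2.6250, -0.6250)

Iteration 1:
  x1 = (-6 - (-3)·-3.0000) / (-4) = 3.7500
  x2 = (-10 - (-2)·2.0000) / (4) = -1.5000
Iteration 2:
  x1 = (-6 - (-3)·-1.5000) / (-4) = 2.6250
  x2 = (-10 - (-2)·3.7500) / (4) = -0.6250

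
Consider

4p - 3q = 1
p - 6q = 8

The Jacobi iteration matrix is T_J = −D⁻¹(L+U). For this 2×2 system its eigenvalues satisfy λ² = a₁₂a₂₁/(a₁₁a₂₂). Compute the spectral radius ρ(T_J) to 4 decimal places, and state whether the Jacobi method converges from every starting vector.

a₁₂a₂₁/(a₁₁a₂₂) = (-3)·(1) / ((4)·(-6)) = 0.125000
ρ = √|0.125000| = √0.125000 = 0.3536
ρ < 1, so Jacobi converges

0.3536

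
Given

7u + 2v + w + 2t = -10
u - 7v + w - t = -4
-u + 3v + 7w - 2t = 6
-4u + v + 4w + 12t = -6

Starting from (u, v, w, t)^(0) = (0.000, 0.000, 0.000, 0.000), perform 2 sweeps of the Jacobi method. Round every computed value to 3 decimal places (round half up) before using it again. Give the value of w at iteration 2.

0.265

Iteration 1:
  u = (-10 - (2)·0.000 - (1)·0.000 - (2)·0.000) / (7) = -1.429
  v = (-4 - (1)·0.000 - (1)·0.000 - (-1)·0.000) / (-7) = 0.571
  w = (6 - (-1)·0.000 - (3)·0.000 - (-2)·0.000) / (7) = 0.857
  t = (-6 - (-4)·0.000 - (1)·0.000 - (4)·0.000) / (12) = -0.500
Iteration 2:
  u = (-10 - (2)·0.571 - (1)·0.857 - (2)·-0.500) / (7) = -1.571
  v = (-4 - (1)·-1.429 - (1)·0.857 - (-1)·-0.500) / (-7) = 0.561
  w = (6 - (-1)·-1.429 - (3)·0.571 - (-2)·-0.500) / (7) = 0.265
  t = (-6 - (-4)·-1.429 - (1)·0.571 - (4)·0.857) / (12) = -1.310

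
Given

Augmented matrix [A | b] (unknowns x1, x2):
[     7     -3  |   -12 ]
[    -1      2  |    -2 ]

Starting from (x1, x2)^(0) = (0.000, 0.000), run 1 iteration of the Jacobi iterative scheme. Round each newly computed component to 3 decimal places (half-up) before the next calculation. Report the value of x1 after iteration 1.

-1.714

Iteration 1:
  x1 = (-12 - (-3)·0.000) / (7) = -1.714
  x2 = (-2 - (-1)·0.000) / (2) = -1.000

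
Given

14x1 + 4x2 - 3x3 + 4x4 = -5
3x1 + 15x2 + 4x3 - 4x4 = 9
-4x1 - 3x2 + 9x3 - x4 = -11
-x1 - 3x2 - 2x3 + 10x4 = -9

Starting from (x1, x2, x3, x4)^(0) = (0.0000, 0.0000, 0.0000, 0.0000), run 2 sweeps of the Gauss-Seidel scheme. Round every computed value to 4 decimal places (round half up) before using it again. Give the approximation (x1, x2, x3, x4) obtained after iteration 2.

(-0.5210, 0.7552, -1.3093, -0.9874)

Iteration 1:
  x1 = (-5 - (4)·0.0000 - (-3)·0.0000 - (4)·0.0000) / (14) = -0.3571
  x2 = (9 - (3)·-0.3571 - (4)·0.0000 - (-4)·0.0000) / (15) = 0.6714
  x3 = (-11 - (-4)·-0.3571 - (-3)·0.6714 - (-1)·0.0000) / (9) = -1.1571
  x4 = (-9 - (-1)·-0.3571 - (-3)·0.6714 - (-2)·-1.1571) / (10) = -0.9657
Iteration 2:
  x1 = (-5 - (4)·0.6714 - (-3)·-1.1571 - (4)·-0.9657) / (14) = -0.5210
  x2 = (9 - (3)·-0.5210 - (4)·-1.1571 - (-4)·-0.9657) / (15) = 0.7552
  x3 = (-11 - (-4)·-0.5210 - (-3)·0.7552 - (-1)·-0.9657) / (9) = -1.3093
  x4 = (-9 - (-1)·-0.5210 - (-3)·0.7552 - (-2)·-1.3093) / (10) = -0.9874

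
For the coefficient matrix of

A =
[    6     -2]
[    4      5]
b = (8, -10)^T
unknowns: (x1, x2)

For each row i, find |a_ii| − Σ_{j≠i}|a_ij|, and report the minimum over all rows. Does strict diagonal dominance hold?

row 1: |6| − (2) = 4
row 2: |5| − (4) = 1
minimum over rows = 1 → strictly diagonally dominant (convergence guaranteed)

1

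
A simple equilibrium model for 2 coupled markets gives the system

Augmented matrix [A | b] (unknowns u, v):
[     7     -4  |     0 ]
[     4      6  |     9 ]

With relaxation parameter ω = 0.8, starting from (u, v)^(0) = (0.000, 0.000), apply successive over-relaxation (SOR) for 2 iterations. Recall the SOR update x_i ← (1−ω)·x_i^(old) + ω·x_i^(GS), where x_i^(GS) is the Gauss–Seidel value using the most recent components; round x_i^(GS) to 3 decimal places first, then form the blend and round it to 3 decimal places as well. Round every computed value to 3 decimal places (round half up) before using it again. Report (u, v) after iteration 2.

(0.549, 1.147)

Iteration 1:
  u: GS value = (0 - (-4)·0.000) / (7) = 0.000;  u ← (1−ω)·0.000 + ω·0.000 = 0.000
  v: GS value = (9 - (4)·0.000) / (6) = 1.500;  v ← (1−ω)·0.000 + ω·1.500 = 1.200
Iteration 2:
  u: GS value = (0 - (-4)·1.200) / (7) = 0.686;  u ← (1−ω)·0.000 + ω·0.686 = 0.549
  v: GS value = (9 - (4)·0.549) / (6) = 1.134;  v ← (1−ω)·1.200 + ω·1.134 = 1.147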